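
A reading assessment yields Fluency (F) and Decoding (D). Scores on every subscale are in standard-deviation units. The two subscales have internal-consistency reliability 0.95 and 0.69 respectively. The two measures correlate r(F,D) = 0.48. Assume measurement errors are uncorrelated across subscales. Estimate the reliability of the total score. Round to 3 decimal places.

Var(F+D) = 2 + 2·[0.48] = 2 + 0.96 = 2.96.
Because errors are independent across components, Cov(Tᵢ,Tⱼ) = Cov(Xᵢ,Xⱼ); the off-diagonal part of the true-score variance is the same as above.
True-score variance = [0.95 + 0.69] + 0.96 = 1.64 + 0.96 = 2.6.
Reliability = 2.6 / 2.96 = 0.878.

0.878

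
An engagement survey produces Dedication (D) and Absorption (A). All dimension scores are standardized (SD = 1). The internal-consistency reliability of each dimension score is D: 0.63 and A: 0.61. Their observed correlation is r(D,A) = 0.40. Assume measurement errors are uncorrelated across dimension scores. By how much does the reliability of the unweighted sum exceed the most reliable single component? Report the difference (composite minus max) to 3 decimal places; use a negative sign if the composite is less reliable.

0.099

Var(sum) = 2 + 0.8 = 2.8; true-score variance = 1.24 + 0.8 = 2.04; composite reliability = 0.7286.
Max component reliability = 0.6300.
Difference = 0.7286 − 0.6300 = 0.099.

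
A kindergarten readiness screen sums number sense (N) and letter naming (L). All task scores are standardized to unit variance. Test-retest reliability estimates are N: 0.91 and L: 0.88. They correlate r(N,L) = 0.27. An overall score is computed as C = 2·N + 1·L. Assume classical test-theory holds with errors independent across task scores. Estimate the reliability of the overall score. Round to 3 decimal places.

0.921

Var(C) = 2² + 1 + 2·[2·0.27] = 5 + 1.08 = 6.08.
Under uncorrelated errors the observed covariances equal the true-score covariances, so only the own-variance terms attenuate.
True-score variance = [2²·0.91 + 0.88] + 1.08 = 4.52 + 1.08 = 5.6.
Reliability = 5.6 / 6.08 = 0.921.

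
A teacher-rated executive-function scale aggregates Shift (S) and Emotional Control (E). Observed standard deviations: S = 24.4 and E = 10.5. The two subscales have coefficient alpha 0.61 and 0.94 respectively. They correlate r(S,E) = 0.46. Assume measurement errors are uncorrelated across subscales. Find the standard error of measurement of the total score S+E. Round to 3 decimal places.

Var(total) = 705.61 + 235.704 = 941.314.
True-score variance = 466.805 + 235.704 = 702.509, so reliability = 0.7463.
Error variance = 941.314 − 702.509 = 238.805; SEM = √238.805 = 15.453.

15.453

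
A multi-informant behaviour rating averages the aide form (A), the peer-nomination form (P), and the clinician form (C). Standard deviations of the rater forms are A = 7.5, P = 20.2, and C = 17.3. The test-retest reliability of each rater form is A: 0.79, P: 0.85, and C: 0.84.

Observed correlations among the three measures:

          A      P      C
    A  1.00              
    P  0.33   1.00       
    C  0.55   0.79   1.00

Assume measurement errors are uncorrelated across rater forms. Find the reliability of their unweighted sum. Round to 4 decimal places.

0.9224

Var(A+P+C) = 7.5² + 20.2² + 17.3² + 2·[7.5·20.2·0.33 + 7.5·17.3·0.55 + 20.2·17.3·0.79] = 763.58 + 794.862 = 1558.44.
Under uncorrelated errors the observed covariances equal the true-score covariances, so only the own-variance terms attenuate.
True-score variance = [7.5²·0.79 + 20.2²·0.85 + 17.3²·0.84] + 794.862 = 642.675 + 794.862 = 1437.54.
Reliability = 1437.54 / 1558.44 = 0.9224.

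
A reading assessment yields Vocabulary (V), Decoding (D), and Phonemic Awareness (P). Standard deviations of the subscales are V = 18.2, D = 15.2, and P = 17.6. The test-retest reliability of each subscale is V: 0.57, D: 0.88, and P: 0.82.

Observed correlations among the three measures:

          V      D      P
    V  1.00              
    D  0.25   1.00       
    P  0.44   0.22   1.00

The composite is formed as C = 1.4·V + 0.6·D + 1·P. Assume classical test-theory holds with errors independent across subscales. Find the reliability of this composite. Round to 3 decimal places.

Var(C) = 1.4²·18.2² + 0.6²·15.2² + 17.6² + 2·[0.84·18.2·15.2·0.25 + 1.4·18.2·17.6·0.44 + 0.6·15.2·17.6·0.22] = 1042.16 + 581.448 = 1623.61.
Under uncorrelated errors the observed covariances equal the true-score covariances, so only the own-variance terms attenuate.
True-score variance = [1.4²·18.2²·0.57 + 0.6²·15.2²·0.88 + 17.6²·0.82] + 581.448 = 697.258 + 581.448 = 1278.71.
Reliability = 1278.71 / 1623.61 = 0.788.

0.788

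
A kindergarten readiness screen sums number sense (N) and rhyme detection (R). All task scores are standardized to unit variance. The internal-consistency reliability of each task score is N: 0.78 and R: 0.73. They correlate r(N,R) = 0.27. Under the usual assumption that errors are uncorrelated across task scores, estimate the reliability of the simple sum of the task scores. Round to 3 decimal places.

0.807

Var(N+R) = 2 + 2·[0.27] = 2 + 0.54 = 2.54.
Under uncorrelated errors the observed covariances equal the true-score covariances, so only the own-variance terms attenuate.
True-score variance = [0.78 + 0.73] + 0.54 = 1.51 + 0.54 = 2.05.
Reliability = 2.05 / 2.54 = 0.807.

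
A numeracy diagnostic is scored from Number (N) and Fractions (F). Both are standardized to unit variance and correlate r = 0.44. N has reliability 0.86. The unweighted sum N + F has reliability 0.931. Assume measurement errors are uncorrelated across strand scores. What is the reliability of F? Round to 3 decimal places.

0.941

Var(N+F) = 2 + 2·0.44 = 2.880.
True-score variance = ρ_N + ρ_F + 2·0.44, so 0.931 = (0.86 + ρ_F + 0.88) / 2.880.
ρ_F = 0.931·2.880 − 0.86 − 0.88 = 0.941.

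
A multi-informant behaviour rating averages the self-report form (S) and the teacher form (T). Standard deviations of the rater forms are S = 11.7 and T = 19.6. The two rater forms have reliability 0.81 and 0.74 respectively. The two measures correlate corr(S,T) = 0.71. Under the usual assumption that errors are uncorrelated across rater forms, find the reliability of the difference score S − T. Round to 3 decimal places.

0.356

Var(S−T) = 11.7² + 19.6² − 2·11.7·19.6·0.71 = 521.05 − 325.634 = 195.416.
Because errors are independent across components, Cov(Tᵢ,Tⱼ) = Cov(Xᵢ,Xⱼ); the off-diagonal part of the true-score variance is the same as above.
True-score variance = [11.7²·0.81 + 19.6²·0.74] − 325.634 = 395.159 − 325.634 = 69.5249.
Reliability = 69.5249 / 195.416 = 0.356.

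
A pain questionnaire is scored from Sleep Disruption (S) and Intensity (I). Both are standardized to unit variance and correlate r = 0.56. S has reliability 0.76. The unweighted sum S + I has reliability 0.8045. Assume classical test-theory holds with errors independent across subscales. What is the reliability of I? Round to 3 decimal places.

Var(S+I) = 2 + 2·0.56 = 3.120.
True-score variance = ρ_S + ρ_I + 2·0.56, so 0.8045 = (0.76 + ρ_I + 1.12) / 3.120.
ρ_I = 0.8045·3.120 − 0.76 − 1.12 = 0.630.

0.630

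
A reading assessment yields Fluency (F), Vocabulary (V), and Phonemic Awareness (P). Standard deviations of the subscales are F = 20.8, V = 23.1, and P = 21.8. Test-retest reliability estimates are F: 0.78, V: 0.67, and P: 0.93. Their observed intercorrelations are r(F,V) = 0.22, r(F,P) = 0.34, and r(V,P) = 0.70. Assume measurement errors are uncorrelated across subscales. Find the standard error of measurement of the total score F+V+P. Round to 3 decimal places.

Var(total) = 1441.49 + 1224.76 = 2666.25.
True-score variance = 1136.95 + 1224.76 = 2361.71, so reliability = 0.8858.
Error variance = 2666.25 − 2361.71 = 304.539; SEM = √304.539 = 17.451.

17.451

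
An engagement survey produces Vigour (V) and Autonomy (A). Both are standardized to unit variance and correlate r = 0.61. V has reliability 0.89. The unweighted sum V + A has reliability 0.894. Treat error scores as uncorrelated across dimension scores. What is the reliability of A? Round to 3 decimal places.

Var(V+A) = 2 + 2·0.61 = 3.220.
True-score variance = ρ_V + ρ_A + 2·0.61, so 0.894 = (0.89 + ρ_A + 1.22) / 3.220.
ρ_A = 0.894·3.220 − 0.89 − 1.22 = 0.769.

0.769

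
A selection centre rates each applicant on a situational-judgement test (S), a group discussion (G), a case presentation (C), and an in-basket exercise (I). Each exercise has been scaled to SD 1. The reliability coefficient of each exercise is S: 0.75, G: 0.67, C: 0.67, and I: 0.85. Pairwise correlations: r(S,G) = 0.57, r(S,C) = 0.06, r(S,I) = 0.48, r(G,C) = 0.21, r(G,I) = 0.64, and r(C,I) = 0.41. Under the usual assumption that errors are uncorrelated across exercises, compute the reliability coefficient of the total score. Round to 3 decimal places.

Var(S+G+C+I) = 4 + 2·[0.57 + 0.06 + 0.48 + 0.21 + 0.64 + 0.41] = 4 + 4.74 = 8.74.
Under uncorrelated errors the observed covariances equal the true-score covariances, so only the own-variance terms attenuate.
True-score variance = [0.75 + 0.67 + 0.67 + 0.85] + 4.74 = 2.94 + 4.74 = 7.68.
Reliability = 7.68 / 8.74 = 0.879.

0.879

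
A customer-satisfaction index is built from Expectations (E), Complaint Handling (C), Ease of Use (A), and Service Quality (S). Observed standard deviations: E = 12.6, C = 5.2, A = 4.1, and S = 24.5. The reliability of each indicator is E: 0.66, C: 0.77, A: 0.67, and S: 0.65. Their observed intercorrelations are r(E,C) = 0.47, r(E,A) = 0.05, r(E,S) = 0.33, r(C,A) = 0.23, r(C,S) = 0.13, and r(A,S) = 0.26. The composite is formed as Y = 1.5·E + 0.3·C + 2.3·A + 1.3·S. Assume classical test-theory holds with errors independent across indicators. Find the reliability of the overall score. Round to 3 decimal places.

0.757

Var(Y) = 1.5²·12.6² + 0.3²·5.2² + 2.3²·4.1² + 1.3²·24.5² + 2·[0.45·12.6·5.2·0.47 + 3.45·12.6·4.1·0.05 + 1.95·12.6·24.5·0.33 + 0.69·5.2·4.1·0.23 + 0.39·5.2·24.5·0.13 + 2.99·4.1·24.5·0.26] = 1462.99 + 618.7 = 2081.69.
Because errors are independent across components, Cov(Tᵢ,Tⱼ) = Cov(Xᵢ,Xⱼ); the off-diagonal part of the true-score variance is the same as above.
True-score variance = [1.5²·12.6²·0.66 + 0.3²·5.2²·0.77 + 2.3²·4.1²·0.67 + 1.3²·24.5²·0.65] + 618.7 = 956.587 + 618.7 = 1575.29.
Reliability = 1575.29 / 2081.69 = 0.757.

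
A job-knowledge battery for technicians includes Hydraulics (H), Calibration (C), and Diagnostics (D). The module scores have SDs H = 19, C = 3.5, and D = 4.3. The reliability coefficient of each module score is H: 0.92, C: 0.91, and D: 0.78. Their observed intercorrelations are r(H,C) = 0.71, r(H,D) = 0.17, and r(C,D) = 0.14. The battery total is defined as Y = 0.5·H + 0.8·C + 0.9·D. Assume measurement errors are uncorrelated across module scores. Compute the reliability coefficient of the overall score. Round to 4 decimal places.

0.9326

Var(Y) = 0.5²·19² + 0.8²·3.5² + 0.9²·4.3² + 2·[0.4·19·3.5·0.71 + 0.45·19·4.3·0.17 + 0.72·3.5·4.3·0.14] = 113.067 + 53.3062 = 166.373.
Because errors are independent across components, Cov(Tᵢ,Tⱼ) = Cov(Xᵢ,Xⱼ); the off-diagonal part of the true-score variance is the same as above.
True-score variance = [0.5²·19²·0.92 + 0.8²·3.5²·0.91 + 0.9²·4.3²·0.78] + 53.3062 = 101.846 + 53.3062 = 155.153.
Reliability = 155.153 / 166.373 = 0.9326.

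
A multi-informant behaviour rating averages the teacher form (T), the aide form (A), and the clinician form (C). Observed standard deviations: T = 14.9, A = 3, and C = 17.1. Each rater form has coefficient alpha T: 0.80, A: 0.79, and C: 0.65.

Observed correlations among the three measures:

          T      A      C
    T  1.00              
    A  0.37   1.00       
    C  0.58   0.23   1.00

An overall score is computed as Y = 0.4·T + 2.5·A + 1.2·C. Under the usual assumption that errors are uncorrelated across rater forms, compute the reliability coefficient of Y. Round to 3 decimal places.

0.781

Var(Y) = 0.4²·14.9² + 2.5²·3² + 1.2²·17.1² + 2·[14.9·3·0.37 + 0.48·14.9·17.1·0.58 + 3·3·17.1·0.23] = 512.842 + 245.739 = 758.581.
Under uncorrelated errors the observed covariances equal the true-score covariances, so only the own-variance terms attenuate.
True-score variance = [0.4²·14.9²·0.80 + 2.5²·3²·0.79 + 1.2²·17.1²·0.65] + 245.739 = 346.551 + 245.739 = 592.29.
Reliability = 592.29 / 758.581 = 0.781.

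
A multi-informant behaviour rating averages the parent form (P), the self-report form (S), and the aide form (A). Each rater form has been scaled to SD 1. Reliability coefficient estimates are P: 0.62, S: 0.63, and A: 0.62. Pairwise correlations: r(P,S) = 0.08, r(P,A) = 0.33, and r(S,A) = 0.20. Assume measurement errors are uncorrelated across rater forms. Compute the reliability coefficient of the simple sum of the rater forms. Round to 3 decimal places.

Var(P+S+A) = 3 + 2·[0.08 + 0.33 + 0.20] = 3 + 1.22 = 4.22.
With uncorrelated errors the cross-covariances are all true-score covariance, so they carry over unchanged; only the diagonal terms shrink to ρᵢσᵢ².
True-score variance = [0.62 + 0.63 + 0.62] + 1.22 = 1.87 + 1.22 = 3.09.
Reliability = 3.09 / 4.22 = 0.732.

0.732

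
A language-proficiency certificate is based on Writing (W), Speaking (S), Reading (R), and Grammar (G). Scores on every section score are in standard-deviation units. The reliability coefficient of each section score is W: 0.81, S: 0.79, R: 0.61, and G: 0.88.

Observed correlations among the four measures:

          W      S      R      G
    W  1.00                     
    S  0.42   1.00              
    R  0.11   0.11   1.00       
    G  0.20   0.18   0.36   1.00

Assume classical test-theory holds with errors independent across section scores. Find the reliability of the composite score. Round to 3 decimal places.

0.865

Var(W+S+R+G) = 4 + 2·[0.42 + 0.11 + 0.20 + 0.11 + 0.18 + 0.36] = 4 + 2.76 = 6.76.
Under uncorrelated errors the observed covariances equal the true-score covariances, so only the own-variance terms attenuate.
True-score variance = [0.81 + 0.79 + 0.61 + 0.88] + 2.76 = 3.09 + 2.76 = 5.85.
Reliability = 5.85 / 6.76 = 0.865.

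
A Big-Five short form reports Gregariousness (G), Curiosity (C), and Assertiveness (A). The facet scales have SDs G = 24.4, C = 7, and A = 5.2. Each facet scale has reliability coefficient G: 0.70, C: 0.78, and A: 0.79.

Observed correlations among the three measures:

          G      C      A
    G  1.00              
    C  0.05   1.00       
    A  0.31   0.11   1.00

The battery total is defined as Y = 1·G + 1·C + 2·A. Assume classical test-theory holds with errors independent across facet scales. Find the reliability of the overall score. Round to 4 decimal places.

0.7751

Var(Y) = 24.4² + 7² + 2²·5.2² + 2·[24.4·7·0.05 + 2·24.4·5.2·0.31 + 2·7·5.2·0.11] = 752.52 + 190.427 = 942.947.
With uncorrelated errors the cross-covariances are all true-score covariance, so they carry over unchanged; only the diagonal terms shrink to ρᵢσᵢ².
True-score variance = [24.4²·0.70 + 7²·0.78 + 2²·5.2²·0.79] + 190.427 = 540.418 + 190.427 = 730.846.
Reliability = 730.846 / 942.947 = 0.7751.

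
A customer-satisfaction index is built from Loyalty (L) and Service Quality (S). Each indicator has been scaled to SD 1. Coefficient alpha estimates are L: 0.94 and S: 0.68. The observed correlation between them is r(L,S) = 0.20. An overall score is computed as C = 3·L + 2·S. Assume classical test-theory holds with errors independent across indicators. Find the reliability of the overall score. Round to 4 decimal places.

0.8818

Var(C) = 3² + 2² + 2·[6·0.20] = 13 + 2.4 = 15.4.
Because errors are independent across components, Cov(Tᵢ,Tⱼ) = Cov(Xᵢ,Xⱼ); the off-diagonal part of the true-score variance is the same as above.
True-score variance = [3²·0.94 + 2²·0.68] + 2.4 = 11.18 + 2.4 = 13.58.
Reliability = 13.58 / 15.4 = 0.8818.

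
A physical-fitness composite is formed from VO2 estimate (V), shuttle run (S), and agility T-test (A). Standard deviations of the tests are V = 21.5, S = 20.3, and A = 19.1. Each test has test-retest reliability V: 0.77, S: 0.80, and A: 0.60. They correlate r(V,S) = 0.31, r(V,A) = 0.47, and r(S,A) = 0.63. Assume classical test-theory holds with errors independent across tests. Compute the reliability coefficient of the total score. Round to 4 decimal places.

Var(V+S+A) = 21.5² + 20.3² + 19.1² + 2·[21.5·20.3·0.31 + 21.5·19.1·0.47 + 20.3·19.1·0.63] = 1239.15 + 1145.15 = 2384.3.
Under uncorrelated errors the observed covariances equal the true-score covariances, so only the own-variance terms attenuate.
True-score variance = [21.5²·0.77 + 20.3²·0.80 + 19.1²·0.60] + 1145.15 = 904.491 + 1145.15 = 2049.64.
Reliability = 2049.64 / 2384.3 = 0.8596.

0.8596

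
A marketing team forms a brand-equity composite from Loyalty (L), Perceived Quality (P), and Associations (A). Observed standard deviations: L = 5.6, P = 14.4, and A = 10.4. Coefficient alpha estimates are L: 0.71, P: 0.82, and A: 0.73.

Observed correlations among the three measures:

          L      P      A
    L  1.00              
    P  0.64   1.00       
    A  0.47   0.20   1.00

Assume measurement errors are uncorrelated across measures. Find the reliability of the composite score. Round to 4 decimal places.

0.8661

Var(L+P+A) = 5.6² + 14.4² + 10.4² + 2·[5.6·14.4·0.64 + 5.6·10.4·0.47 + 14.4·10.4·0.20] = 346.88 + 217.869 = 564.749.
Because errors are independent across components, Cov(Tᵢ,Tⱼ) = Cov(Xᵢ,Xⱼ); the off-diagonal part of the true-score variance is the same as above.
True-score variance = [5.6²·0.71 + 14.4²·0.82 + 10.4²·0.73] + 217.869 = 271.258 + 217.869 = 489.126.
Reliability = 489.126 / 564.749 = 0.8661.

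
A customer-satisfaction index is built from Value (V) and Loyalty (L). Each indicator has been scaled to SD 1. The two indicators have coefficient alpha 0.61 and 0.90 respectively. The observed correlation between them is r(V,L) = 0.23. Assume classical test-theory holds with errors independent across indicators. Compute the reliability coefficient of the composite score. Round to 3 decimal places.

0.801

Var(V+L) = 2 + 2·[0.23] = 2 + 0.46 = 2.46.
With uncorrelated errors the cross-covariances are all true-score covariance, so they carry over unchanged; only the diagonal terms shrink to ρᵢσᵢ².
True-score variance = [0.61 + 0.90] + 0.46 = 1.51 + 0.46 = 1.97.
Reliability = 1.97 / 2.46 = 0.801.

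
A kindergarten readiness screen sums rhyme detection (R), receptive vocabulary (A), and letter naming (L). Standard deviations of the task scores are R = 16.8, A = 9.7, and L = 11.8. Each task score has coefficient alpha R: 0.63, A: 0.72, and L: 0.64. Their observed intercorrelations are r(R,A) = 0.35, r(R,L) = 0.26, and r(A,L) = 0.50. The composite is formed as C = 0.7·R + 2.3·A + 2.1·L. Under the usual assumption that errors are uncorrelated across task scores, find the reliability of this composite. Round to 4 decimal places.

0.8075

Var(C) = 0.7²·16.8² + 2.3²·9.7² + 2.1²·11.8² + 2·[1.61·16.8·9.7·0.35 + 1.47·16.8·11.8·0.26 + 4.83·9.7·11.8·0.50] = 1250.08 + 888.032 = 2138.11.
Under uncorrelated errors the observed covariances equal the true-score covariances, so only the own-variance terms attenuate.
True-score variance = [0.7²·16.8²·0.63 + 2.3²·9.7²·0.72 + 2.1²·11.8²·0.64] + 888.032 = 838.488 + 888.032 = 1726.52.
Reliability = 1726.52 / 2138.11 = 0.8075.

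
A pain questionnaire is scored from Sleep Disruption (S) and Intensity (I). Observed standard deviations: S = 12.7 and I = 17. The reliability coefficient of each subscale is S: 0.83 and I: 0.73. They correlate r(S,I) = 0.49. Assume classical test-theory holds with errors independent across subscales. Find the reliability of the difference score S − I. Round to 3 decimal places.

Var(S−I) = 12.7² + 17² − 2·12.7·17·0.49 = 450.29 − 211.582 = 238.708.
Because errors are independent across components, Cov(Tᵢ,Tⱼ) = Cov(Xᵢ,Xⱼ); the off-diagonal part of the true-score variance is the same as above.
True-score variance = [12.7²·0.83 + 17²·0.73] − 211.582 = 344.841 − 211.582 = 133.259.
Reliability = 133.259 / 238.708 = 0.558.

0.558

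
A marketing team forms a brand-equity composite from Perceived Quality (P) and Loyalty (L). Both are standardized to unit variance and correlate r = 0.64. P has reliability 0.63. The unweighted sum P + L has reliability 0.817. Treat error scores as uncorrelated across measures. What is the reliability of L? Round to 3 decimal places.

Var(P+L) = 2 + 2·0.64 = 3.280.
True-score variance = ρ_P + ρ_L + 2·0.64, so 0.817 = (0.63 + ρ_L + 1.28) / 3.280.
ρ_L = 0.817·3.280 − 0.63 − 1.28 = 0.770.

0.770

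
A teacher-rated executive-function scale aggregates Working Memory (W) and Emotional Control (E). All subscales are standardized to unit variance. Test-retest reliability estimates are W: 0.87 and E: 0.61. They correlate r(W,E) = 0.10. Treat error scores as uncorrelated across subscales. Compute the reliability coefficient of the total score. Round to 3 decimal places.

Var(W+E) = 2 + 2·[0.10] = 2 + 0.2 = 2.2.
With uncorrelated errors the cross-covariances are all true-score covariance, so they carry over unchanged; only the diagonal terms shrink to ρᵢσᵢ².
True-score variance = [0.87 + 0.61] + 0.2 = 1.48 + 0.2 = 1.68.
Reliability = 1.68 / 2.2 = 0.764.

0.764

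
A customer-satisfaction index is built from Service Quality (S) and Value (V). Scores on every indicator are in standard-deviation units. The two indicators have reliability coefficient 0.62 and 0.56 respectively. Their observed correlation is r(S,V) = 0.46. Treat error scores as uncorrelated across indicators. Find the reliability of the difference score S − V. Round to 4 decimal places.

Var(S−V) = 1 + 1 − 2·0.46 = 2 − 0.92 = 1.08.
Under uncorrelated errors the observed covariances equal the true-score covariances, so only the own-variance terms attenuate.
True-score variance = [0.62 + 0.56] − 0.92 = 1.18 − 0.92 = 0.26.
Reliability = 0.26 / 1.08 = 0.2407.

0.2407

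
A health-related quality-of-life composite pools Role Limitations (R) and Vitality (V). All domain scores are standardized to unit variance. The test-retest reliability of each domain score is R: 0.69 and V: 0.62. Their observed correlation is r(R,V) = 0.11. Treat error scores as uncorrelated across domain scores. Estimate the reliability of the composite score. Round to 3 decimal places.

Var(R+V) = 2 + 2·[0.11] = 2 + 0.22 = 2.22.
Because errors are independent across components, Cov(Tᵢ,Tⱼ) = Cov(Xᵢ,Xⱼ); the off-diagonal part of the true-score variance is the same as above.
True-score variance = [0.69 + 0.62] + 0.22 = 1.31 + 0.22 = 1.53.
Reliability = 1.53 / 2.22 = 0.689.

0.689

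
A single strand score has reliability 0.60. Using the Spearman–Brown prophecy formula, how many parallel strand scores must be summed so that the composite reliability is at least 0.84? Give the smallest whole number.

k ≥ ρ*(1−ρ₁)/(ρ₁(1−ρ*)) = 0.84·0.40 / (0.60·0.16) = 3.500.
Smallest integer k = 4.

4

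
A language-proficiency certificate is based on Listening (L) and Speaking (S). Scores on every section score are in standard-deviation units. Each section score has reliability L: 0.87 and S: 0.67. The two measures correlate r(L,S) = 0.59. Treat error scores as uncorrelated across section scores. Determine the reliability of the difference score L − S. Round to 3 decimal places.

0.439

Var(L−S) = 1 + 1 − 2·0.59 = 2 − 1.18 = 0.82.
Because errors are independent across components, Cov(Tᵢ,Tⱼ) = Cov(Xᵢ,Xⱼ); the off-diagonal part of the true-score variance is the same as above.
True-score variance = [0.87 + 0.67] − 1.18 = 1.54 − 1.18 = 0.36.
Reliability = 0.36 / 0.82 = 0.439.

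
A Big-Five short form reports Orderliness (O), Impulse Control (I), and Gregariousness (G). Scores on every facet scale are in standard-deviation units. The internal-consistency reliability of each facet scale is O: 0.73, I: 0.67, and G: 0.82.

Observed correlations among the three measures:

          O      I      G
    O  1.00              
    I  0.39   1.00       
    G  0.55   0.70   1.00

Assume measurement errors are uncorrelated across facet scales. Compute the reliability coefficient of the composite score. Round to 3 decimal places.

0.876

Var(O+I+G) = 3 + 2·[0.39 + 0.55 + 0.70] = 3 + 3.28 = 6.28.
Under uncorrelated errors the observed covariances equal the true-score covariances, so only the own-variance terms attenuate.
True-score variance = [0.73 + 0.67 + 0.82] + 3.28 = 2.22 + 3.28 = 5.5.
Reliability = 5.5 / 6.28 = 0.876.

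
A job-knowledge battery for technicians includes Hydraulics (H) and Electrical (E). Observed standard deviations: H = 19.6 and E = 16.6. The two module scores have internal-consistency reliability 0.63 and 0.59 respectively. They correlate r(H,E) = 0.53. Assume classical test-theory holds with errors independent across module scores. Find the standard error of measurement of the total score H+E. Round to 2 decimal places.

15.97

Var(total) = 659.72 + 344.882 = 1004.6.
True-score variance = 404.601 + 344.882 = 749.483, so reliability = 0.7460.
Error variance = 1004.6 − 749.483 = 255.119; SEM = √255.119 = 15.97.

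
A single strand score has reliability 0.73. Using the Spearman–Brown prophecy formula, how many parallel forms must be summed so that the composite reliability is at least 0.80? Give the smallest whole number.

2

k ≥ ρ*(1−ρ₁)/(ρ₁(1−ρ*)) = 0.80·0.27 / (0.73·0.20) = 1.479.
Smallest integer k = 2.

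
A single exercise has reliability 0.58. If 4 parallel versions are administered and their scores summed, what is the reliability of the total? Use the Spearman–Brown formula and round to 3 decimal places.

0.847

ρ_k = kρ / (1 + (k−1)ρ) = 4·0.58 / (1 + 3·0.58) = 2.320 / 2.740 = 0.847.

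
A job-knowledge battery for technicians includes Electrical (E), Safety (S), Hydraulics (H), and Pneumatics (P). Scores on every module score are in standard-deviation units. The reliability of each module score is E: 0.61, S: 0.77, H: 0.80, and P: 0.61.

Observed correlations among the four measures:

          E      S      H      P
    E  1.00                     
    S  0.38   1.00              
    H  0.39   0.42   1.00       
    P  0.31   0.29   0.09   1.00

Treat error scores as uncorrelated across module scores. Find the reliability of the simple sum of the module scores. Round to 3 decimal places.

0.844

Var(E+S+H+P) = 4 + 2·[0.38 + 0.39 + 0.31 + 0.42 + 0.29 + 0.09] = 4 + 3.76 = 7.76.
Under uncorrelated errors the observed covariances equal the true-score covariances, so only the own-variance terms attenuate.
True-score variance = [0.61 + 0.77 + 0.80 + 0.61] + 3.76 = 2.79 + 3.76 = 6.55.
Reliability = 6.55 / 7.76 = 0.844.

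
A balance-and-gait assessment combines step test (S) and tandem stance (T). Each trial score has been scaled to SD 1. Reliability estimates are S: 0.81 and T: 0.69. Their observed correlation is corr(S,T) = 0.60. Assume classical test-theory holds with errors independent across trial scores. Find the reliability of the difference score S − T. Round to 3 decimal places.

Var(S−T) = 1 + 1 − 2·0.60 = 2 − 1.2 = 0.8.
Under uncorrelated errors the observed covariances equal the true-score covariances, so only the own-variance terms attenuate.
True-score variance = [0.81 + 0.69] − 1.2 = 1.5 − 1.2 = 0.3.
Reliability = 0.3 / 0.8 = 0.375.

0.375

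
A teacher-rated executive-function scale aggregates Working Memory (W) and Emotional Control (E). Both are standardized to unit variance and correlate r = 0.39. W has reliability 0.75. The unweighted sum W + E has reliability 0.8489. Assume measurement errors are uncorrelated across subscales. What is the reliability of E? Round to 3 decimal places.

Var(W+E) = 2 + 2·0.39 = 2.780.
True-score variance = ρ_W + ρ_E + 2·0.39, so 0.8489 = (0.75 + ρ_E + 0.78) / 2.780.
ρ_E = 0.8489·2.780 − 0.75 − 0.78 = 0.830.

0.830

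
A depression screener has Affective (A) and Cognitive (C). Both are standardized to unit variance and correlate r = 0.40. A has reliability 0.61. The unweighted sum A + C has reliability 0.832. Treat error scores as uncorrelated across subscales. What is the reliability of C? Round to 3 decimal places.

Var(A+C) = 2 + 2·0.40 = 2.800.
True-score variance = ρ_A + ρ_C + 2·0.40, so 0.832 = (0.61 + ρ_C + 0.80) / 2.800.
ρ_C = 0.832·2.800 − 0.61 − 0.80 = 0.920.

0.920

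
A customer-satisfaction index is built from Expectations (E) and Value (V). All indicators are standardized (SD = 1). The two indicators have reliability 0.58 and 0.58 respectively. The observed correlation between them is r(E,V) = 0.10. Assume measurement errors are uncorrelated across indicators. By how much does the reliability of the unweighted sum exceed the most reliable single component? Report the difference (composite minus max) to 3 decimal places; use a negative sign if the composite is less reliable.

Var(sum) = 2 + 0.2 = 2.2; true-score variance = 1.16 + 0.2 = 1.36; composite reliability = 0.6182.
Max component reliability = 0.5800.
Difference = 0.6182 − 0.5800 = 0.038.

0.038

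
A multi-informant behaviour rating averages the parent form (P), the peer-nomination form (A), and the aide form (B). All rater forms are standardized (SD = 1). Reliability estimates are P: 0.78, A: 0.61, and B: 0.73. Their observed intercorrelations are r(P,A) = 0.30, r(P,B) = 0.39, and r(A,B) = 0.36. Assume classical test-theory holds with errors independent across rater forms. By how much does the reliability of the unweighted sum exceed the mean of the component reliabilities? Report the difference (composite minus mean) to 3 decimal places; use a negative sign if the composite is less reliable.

Var(sum) = 3 + 2.1 = 5.1; true-score variance = 2.12 + 2.1 = 4.22; composite reliability = 0.8275.
Mean component reliability = 0.7067.
Difference = 0.8275 − 0.7067 = 0.121.

0.121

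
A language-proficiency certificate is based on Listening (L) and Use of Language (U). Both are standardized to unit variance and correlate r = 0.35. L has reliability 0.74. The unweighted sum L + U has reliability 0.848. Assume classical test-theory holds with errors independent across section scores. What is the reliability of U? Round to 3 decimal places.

0.850

Var(L+U) = 2 + 2·0.35 = 2.700.
True-score variance = ρ_L + ρ_U + 2·0.35, so 0.848 = (0.74 + ρ_U + 0.70) / 2.700.
ρ_U = 0.848·2.700 − 0.74 − 0.70 = 0.850.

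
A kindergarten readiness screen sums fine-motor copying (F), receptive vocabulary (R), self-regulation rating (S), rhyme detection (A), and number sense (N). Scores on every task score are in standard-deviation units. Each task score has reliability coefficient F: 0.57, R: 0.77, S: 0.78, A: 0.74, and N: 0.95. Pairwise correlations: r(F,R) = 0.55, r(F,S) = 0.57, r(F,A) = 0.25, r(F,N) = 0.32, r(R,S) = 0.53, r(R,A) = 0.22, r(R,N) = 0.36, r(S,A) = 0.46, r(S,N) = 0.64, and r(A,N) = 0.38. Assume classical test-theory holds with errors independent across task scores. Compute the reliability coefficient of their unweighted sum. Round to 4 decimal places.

Var(F+R+S+A+N) = 5 + 2·[0.55 + 0.57 + 0.25 + 0.32 + 0.53 + 0.22 + 0.36 + 0.46 + 0.64 + 0.38] = 5 + 8.56 = 13.56.
With uncorrelated errors the cross-covariances are all true-score covariance, so they carry over unchanged; only the diagonal terms shrink to ρᵢσᵢ².
True-score variance = [0.57 + 0.77 + 0.78 + 0.74 + 0.95] + 8.56 = 3.81 + 8.56 = 12.37.
Reliability = 12.37 / 13.56 = 0.9122.

0.9122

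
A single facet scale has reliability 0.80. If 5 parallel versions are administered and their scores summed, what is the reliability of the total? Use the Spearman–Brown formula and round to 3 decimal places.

0.952

ρ_k = kρ / (1 + (k−1)ρ) = 5·0.80 / (1 + 4·0.80) = 4.000 / 4.200 = 0.952.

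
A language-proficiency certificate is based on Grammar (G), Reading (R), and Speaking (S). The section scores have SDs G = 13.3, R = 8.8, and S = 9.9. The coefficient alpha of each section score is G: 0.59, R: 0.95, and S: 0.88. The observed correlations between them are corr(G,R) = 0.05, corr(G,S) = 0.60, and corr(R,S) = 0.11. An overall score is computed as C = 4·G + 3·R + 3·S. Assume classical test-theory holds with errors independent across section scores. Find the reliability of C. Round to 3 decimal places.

0.803

Var(C) = 4²·13.3² + 3²·8.8² + 3²·9.9² + 2·[12·13.3·8.8·0.05 + 12·13.3·9.9·0.60 + 9·8.8·9.9·0.11] = 4409.29 + 2208.99 = 6618.28.
Because errors are independent across components, Cov(Tᵢ,Tⱼ) = Cov(Xᵢ,Xⱼ); the off-diagonal part of the true-score variance is the same as above.
True-score variance = [4²·13.3²·0.59 + 3²·8.8²·0.95 + 3²·9.9²·0.88] + 2208.99 = 3108.19 + 2208.99 = 5317.19.
Reliability = 5317.19 / 6618.28 = 0.803.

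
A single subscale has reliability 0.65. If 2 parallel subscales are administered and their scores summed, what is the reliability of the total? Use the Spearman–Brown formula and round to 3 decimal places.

0.788

ρ_k = kρ / (1 + (k−1)ρ) = 2·0.65 / (1 + 1·0.65) = 1.300 / 1.650 = 0.788.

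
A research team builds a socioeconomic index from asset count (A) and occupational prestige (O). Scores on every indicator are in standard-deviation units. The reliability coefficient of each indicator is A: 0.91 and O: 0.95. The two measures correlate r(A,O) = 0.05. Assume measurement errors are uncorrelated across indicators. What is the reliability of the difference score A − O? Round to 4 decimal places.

Var(A−O) = 1 + 1 − 2·0.05 = 2 − 0.1 = 1.9.
Under uncorrelated errors the observed covariances equal the true-score covariances, so only the own-variance terms attenuate.
True-score variance = [0.91 + 0.95] − 0.1 = 1.86 − 0.1 = 1.76.
Reliability = 1.76 / 1.9 = 0.9263.

0.9263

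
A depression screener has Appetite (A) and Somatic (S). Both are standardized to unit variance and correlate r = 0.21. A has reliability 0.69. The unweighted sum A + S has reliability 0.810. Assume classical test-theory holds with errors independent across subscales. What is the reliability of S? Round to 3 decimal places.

0.850

Var(A+S) = 2 + 2·0.21 = 2.420.
True-score variance = ρ_A + ρ_S + 2·0.21, so 0.810 = (0.69 + ρ_S + 0.42) / 2.420.
ρ_S = 0.810·2.420 − 0.69 − 0.42 = 0.850.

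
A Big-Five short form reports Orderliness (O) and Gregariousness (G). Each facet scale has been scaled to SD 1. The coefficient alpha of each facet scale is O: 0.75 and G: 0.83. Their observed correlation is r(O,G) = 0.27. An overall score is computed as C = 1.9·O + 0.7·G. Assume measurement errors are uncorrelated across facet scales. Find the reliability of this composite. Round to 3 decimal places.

Var(C) = 1.9² + 0.7² + 2·[1.33·0.27] = 4.1 + 0.7182 = 4.8182.
Under uncorrelated errors the observed covariances equal the true-score covariances, so only the own-variance terms attenuate.
True-score variance = [1.9²·0.75 + 0.7²·0.83] + 0.7182 = 3.1142 + 0.7182 = 3.8324.
Reliability = 3.8324 / 4.8182 = 0.795.

0.795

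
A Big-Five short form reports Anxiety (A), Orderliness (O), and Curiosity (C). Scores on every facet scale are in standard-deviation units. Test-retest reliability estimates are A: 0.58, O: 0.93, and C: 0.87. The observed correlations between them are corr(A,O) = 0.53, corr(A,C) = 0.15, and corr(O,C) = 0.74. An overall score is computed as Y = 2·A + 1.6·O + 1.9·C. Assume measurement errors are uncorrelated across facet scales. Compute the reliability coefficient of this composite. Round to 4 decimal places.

0.8787

Var(Y) = 2² + 1.6² + 1.9² + 2·[3.2·0.53 + 3.8·0.15 + 3.04·0.74] = 10.17 + 9.0312 = 19.2012.
Under uncorrelated errors the observed covariances equal the true-score covariances, so only the own-variance terms attenuate.
True-score variance = [2²·0.58 + 1.6²·0.93 + 1.9²·0.87] + 9.0312 = 7.8415 + 9.0312 = 16.8727.
Reliability = 16.8727 / 19.2012 = 0.8787.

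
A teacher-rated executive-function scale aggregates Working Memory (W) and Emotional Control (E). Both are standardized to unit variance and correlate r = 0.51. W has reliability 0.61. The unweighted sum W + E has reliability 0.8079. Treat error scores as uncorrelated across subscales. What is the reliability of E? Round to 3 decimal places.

0.810

Var(W+E) = 2 + 2·0.51 = 3.020.
True-score variance = ρ_W + ρ_E + 2·0.51, so 0.8079 = (0.61 + ρ_E + 1.02) / 3.020.
ρ_E = 0.8079·3.020 − 0.61 − 1.02 = 0.810.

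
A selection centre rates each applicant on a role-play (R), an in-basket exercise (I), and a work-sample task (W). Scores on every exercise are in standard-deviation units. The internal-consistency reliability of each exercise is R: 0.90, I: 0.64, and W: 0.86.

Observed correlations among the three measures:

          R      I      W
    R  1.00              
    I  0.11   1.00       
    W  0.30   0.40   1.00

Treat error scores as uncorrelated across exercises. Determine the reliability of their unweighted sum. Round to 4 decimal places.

Var(R+I+W) = 3 + 2·[0.11 + 0.30 + 0.40] = 3 + 1.62 = 4.62.
With uncorrelated errors the cross-covariances are all true-score covariance, so they carry over unchanged; only the diagonal terms shrink to ρᵢσᵢ².
True-score variance = [0.90 + 0.64 + 0.86] + 1.62 = 2.4 + 1.62 = 4.02.
Reliability = 4.02 / 4.62 = 0.8701.

0.8701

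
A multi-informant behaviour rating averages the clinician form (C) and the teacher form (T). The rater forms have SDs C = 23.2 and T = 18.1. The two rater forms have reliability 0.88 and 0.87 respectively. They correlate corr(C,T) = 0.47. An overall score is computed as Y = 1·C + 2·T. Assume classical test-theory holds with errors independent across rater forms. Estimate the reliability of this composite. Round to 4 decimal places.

0.9109

Var(Y) = 23.2² + 2²·18.1² + 2·[2·23.2·18.1·0.47] = 1848.68 + 789.45 = 2638.13.
Because errors are independent across components, Cov(Tᵢ,Tⱼ) = Cov(Xᵢ,Xⱼ); the off-diagonal part of the true-score variance is the same as above.
True-score variance = [23.2²·0.88 + 2²·18.1²·0.87] + 789.45 = 1613.73 + 789.45 = 2403.18.
Reliability = 2403.18 / 2638.13 = 0.9109.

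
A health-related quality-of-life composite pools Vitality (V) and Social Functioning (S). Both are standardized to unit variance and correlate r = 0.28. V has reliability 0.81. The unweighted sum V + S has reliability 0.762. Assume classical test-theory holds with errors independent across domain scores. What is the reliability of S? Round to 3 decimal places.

0.581

Var(V+S) = 2 + 2·0.28 = 2.560.
True-score variance = ρ_V + ρ_S + 2·0.28, so 0.762 = (0.81 + ρ_S + 0.56) / 2.560.
ρ_S = 0.762·2.560 − 0.81 − 0.56 = 0.581.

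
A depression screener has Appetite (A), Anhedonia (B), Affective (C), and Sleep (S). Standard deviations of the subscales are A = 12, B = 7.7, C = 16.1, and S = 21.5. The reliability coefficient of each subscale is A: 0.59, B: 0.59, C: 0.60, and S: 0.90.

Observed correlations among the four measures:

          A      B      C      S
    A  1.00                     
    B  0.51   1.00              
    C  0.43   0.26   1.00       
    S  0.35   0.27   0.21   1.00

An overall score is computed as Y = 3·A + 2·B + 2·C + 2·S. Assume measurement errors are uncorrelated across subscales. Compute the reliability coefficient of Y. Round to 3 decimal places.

Var(Y) = 3²·12² + 2²·7.7² + 2²·16.1² + 2²·21.5² + 2·[6·12·7.7·0.51 + 6·12·16.1·0.43 + 6·12·21.5·0.35 + 4·7.7·16.1·0.26 + 4·7.7·21.5·0.27 + 4·16.1·21.5·0.21] = 4419 + 3842.98 = 8261.98.
Under uncorrelated errors the observed covariances equal the true-score covariances, so only the own-variance terms attenuate.
True-score variance = [3²·12²·0.59 + 2²·7.7²·0.59 + 2²·16.1²·0.60 + 2²·21.5²·0.90] + 3842.98 = 3190.77 + 3842.98 = 7033.75.
Reliability = 7033.75 / 8261.98 = 0.851.

0.851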